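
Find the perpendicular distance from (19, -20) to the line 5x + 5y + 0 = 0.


|5*19 + 5*(-20) + 0| = |-5| = 5
sqrt(25 + 25) = sqrt(50) = 7.0711
d = 5/sqrt(50) = 0.7071

0.7071


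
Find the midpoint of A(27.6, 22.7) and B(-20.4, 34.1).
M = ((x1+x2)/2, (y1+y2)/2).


Mx = (27.6 - 20.4)/2 = 7.2/2 = 3.6000
My = (22.7 + 34.1)/2 = 56.8/2 = 28.4000

(3.6000, 28.4000)


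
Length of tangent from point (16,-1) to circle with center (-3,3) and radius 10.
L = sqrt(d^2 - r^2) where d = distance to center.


d = sqrt((16+ 3)^2 + (-1-3)^2) = sqrt(361+16) = 19.4165
L = sqrt(377.0000 - 100) = sqrt(277.0000) = 16.6433

16.6433


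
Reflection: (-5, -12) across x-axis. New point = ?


Reflection rule for x-axis: (x, -y)
(-5, -12) -> (-5, 12)

(-5, 12)


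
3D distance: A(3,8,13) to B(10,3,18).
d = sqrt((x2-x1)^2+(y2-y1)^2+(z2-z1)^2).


dx=7, dy=-5, dz=5
d = sqrt(49+25+25) = sqrt(99) = 9.9499

9.9499


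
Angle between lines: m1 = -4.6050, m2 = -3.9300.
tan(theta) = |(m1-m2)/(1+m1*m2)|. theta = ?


m1-m2 = -0.675
1+m1*m2 = 19.09765
tan(theta) = |-0.675/19.09765| = 0.035345
theta = arctan(|-0.675/19.09765|) = 2.0243 degrees (acute angle)

2.0243 degrees


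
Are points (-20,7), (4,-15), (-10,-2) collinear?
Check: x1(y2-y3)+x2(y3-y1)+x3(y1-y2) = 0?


-20*(-15+ 2) + 4*(-2-7) - 10*(7+ 15)
= 260 - 36 - 220 = 4

No, not collinear (determinant = 4)


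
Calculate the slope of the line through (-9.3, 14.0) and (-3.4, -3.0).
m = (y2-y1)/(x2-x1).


dy = -3.0 - 14.0 = -17.0
dx = -3.4 + 9.3 = 5.9
m = -17.0/5.9 = -2.8814

m = -2.8814


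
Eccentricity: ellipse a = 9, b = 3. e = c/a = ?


c = sqrt(81-9) = sqrt(72) = 8.4853
e = c/a = sqrt(72)/9 = 0.9428

e = 0.9428


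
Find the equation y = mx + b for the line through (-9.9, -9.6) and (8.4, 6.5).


m = (16.1)/(18.3) = 0.8798
b = y1 - m*x1 = -9.6 - (16.1*(-9.9))/(18.3) = -9.6 + 8.7098 = -0.8902

y = 0.8798x - 0.8902


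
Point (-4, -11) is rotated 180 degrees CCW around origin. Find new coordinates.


cos(180) = -1, sin(180) = 0
x' = -4*(-1) + 11*0 = 4
y' = -4*0 - 11*(-1) = 11

(4, 11)


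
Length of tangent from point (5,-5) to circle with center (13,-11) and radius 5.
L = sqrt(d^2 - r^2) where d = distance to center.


d = sqrt((5-13)^2 + (-5+ 11)^2) = sqrt(64+36) = 10.0000
L = sqrt(100.0000 - 25) = sqrt(75.0000) = 8.6603

8.6603


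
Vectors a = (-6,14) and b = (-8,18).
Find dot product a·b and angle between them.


a·b = -6*(-8) + 14*18 = 48 + 252 = 300
|a| = sqrt(36+196) = 15.2315
|b| = sqrt(64+324) = 19.6977
cos(theta) = 300/(sqrt(232)*sqrt(388)) = 300/sqrt(90016) = 0.999911
theta = arccos(300/sqrt(90016)) = 0.7639 degrees

a·b = 300, theta = 0.7639 deg


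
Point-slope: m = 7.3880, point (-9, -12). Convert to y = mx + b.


y + 12 = 7.3880(x + 9)
y = 7.3880x - 12 - 7.3880*(-9)
y = 7.3880x + 54.4920

y = 7.3880x + 54.4920


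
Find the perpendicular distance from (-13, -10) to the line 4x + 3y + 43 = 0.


|4*(-13) + 3*(-10) + 43| = |-39| = 39
sqrt(16 + 9) = sqrt(25) = 5.0000
d = 39/sqrt(25) = 7.8000

7.8000


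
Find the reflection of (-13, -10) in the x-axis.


Reflection rule for x-axis: (x, -y)
(-13, -10) -> (-13, 10)

(-13, 10)


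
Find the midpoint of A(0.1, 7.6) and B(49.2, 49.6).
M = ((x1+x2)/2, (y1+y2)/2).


Mx = (0.1 + 49.2)/2 = 49.3/2 = 24.6500
My = (7.6 + 49.6)/2 = 57.2/2 = 28.6000

(24.6500, 28.6000)


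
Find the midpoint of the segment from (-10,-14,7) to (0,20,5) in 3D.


Mx = (-10+0)/2 = -5.0000
My = (-14+20)/2 = 3.0000
Mz = (7+5)/2 = 6.0000

M = (-5.0000, 3.0000, 6.0000)


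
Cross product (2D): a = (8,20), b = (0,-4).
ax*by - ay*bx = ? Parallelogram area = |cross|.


cross = 8*(-4) - 20*0 = -32 - 0 = -32
Parallelogram area = |-32| = 32

cross = -32, parallelogram area = 32


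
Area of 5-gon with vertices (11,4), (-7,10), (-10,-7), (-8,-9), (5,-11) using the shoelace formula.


sum(xi*y_{i+1}) = 11*10 - 7*(-7) - 10*(-9) - 8*(-11) + 5*4 = 357
sum(yi*x_{i+1}) = 4*(-7) + 10*(-10) - 7*(-8) - 9*5 - 11*11 = -238
Area = |357 + 238|/2 = 595/2 = 297.5000

297.5000 sq units


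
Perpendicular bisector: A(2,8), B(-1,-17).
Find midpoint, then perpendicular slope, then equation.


Midpoint = (0.5, -4.5)
Slope of AB = dy/dx = -25/(-3) = 8.3333
Perp slope = -dx/dy = -3/25 = -0.1200
b = My - (perp slope)*Mx = -4.5 + (-3*0.5)/(-25) = -4.5 + 0.0600 = -4.4400

y = -0.1200x - 4.4400


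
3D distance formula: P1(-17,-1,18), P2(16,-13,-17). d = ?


dx=33, dy=-12, dz=-35
d = sqrt(1089+144+1225) = sqrt(2458) = 49.5782

49.5782


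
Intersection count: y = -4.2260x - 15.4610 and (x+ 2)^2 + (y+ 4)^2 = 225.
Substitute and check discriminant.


Substitute y = -4.2260x - 15.4610: (x+ 2)^2 + (-4.2260x- 15.4610+ 4)^2 = 225
Expand to Ax^2 + Bx + C = 0, where b-k = -11.461
A = 1+m^2 = 18.859076
B = 2(m(b-k) - h) = 2(-4.2260*(-11.461) + 2) = 100.868372
C = h^2 + (b-k)^2 - r^2 = 4 + 131.354521 - 225 = -89.645479
disc = B^2-4AC = 10174.4285 + 6762.5236 = 16936.9521
disc > 0

2 intersection points


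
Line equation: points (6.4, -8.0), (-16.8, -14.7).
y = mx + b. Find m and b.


m = (-6.7)/(-23.2) = 0.2888
b = y1 - m*x1 = -8.0 - (-6.7*6.4)/(-23.2) = -8.0 - 1.8483 = -9.8483

y = 0.2888x - 9.8483


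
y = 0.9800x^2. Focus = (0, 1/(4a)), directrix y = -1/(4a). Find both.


a = 0.9800
1/(4a) = 0.2551
Focus = (0, 0.2551)
Directrix: y = -0.2551

Focus = (0, 0.2551), Directrix: y = -0.2551


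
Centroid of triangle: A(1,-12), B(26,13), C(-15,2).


Gx = (1+26- 15)/3 = 12/3 = 4.0000
Gy = (-12+13+2)/3 = 3/3 = 1.0000

G = (4.0000, 1.0000)


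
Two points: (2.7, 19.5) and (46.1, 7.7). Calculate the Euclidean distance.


dx = 46.1 - 2.7 = 43.4
dy = 7.7 - 19.5 = -11.8
d = sqrt(1883.56 + 139.24) = sqrt(2022.8) = 44.9755

44.9755


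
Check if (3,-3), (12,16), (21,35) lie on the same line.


3*(16-35) + 12*(35+ 3) + 21*(-3-16)
= -57 + 456 - 399 = 0

Yes, collinear (determinant = 0)


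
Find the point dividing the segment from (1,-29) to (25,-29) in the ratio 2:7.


Px = (2*25 + 7*1)/9 = 57/9 = 6.3333
Py = (2*(-29) + 7*(-29))/9 = -261/9 = -29.0000

P = (6.3333, -29.0000)


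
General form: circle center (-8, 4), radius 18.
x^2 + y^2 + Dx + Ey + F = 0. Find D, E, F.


(x+ 8)^2 + (y-4)^2 = 18^2
D = -2h = 16, E = -2k = -8
F = h^2+k^2-r^2 = 64+16-324 = -244

D = 16, E = -8, F = -244


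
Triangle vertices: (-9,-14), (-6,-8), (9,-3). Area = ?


-9*(-8+ 3) = 45
-6*(-3+ 14) = -66
9*(-14+ 8) = -54
sum = -75
Area = |-75|/2 = 37.5000

37.5000 sq units


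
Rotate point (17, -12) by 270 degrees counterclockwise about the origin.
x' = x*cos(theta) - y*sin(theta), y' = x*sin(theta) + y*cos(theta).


cos(270) = 0, sin(270) = -1
x' = 17*0 + 12*(-1) = -12
y' = 17*(-1) - 12*0 = -17

(-12, -17)


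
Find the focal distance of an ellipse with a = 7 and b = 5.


c^2 = 7^2 - 5^2 = 49 - 25 = 24
c = sqrt(24) = 4.8990

c = 4.8990


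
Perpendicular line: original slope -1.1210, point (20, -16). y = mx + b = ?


Perpendicular slope = -1/m1 = -1/(-1.1210) = 0.8921
b2 = y0 - m2*x0 = -16 + 20/(-1.1210) = -16 - 17.8412 = -33.8412

y = 0.8921x - 33.8412


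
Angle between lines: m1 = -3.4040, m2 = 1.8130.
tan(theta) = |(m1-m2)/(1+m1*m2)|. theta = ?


m1-m2 = -5.217
1+m1*m2 = -5.171452
tan(theta) = |-5.217/(-5.171452)| = 1.008808
theta = arctan(|-5.217/(-5.171452)|) = 45.2512 degrees (acute angle)

45.2512 degrees


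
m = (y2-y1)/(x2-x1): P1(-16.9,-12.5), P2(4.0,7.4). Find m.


dy = 7.4 + 12.5 = 19.9
dx = 4.0 + 16.9 = 20.9
m = 19.9/20.9 = 0.9522

m = 0.9522


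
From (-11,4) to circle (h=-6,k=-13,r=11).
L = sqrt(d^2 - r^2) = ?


d = sqrt((-11+ 6)^2 + (4+ 13)^2) = sqrt(25+289) = 17.7200
L = sqrt(314.0000 - 121) = sqrt(193.0000) = 13.8924

13.8924


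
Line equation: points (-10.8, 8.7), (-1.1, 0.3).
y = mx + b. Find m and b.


m = (-8.4)/(9.7) = -0.8660
b = y1 - m*x1 = 8.7 - (-8.4*(-10.8))/(9.7) = 8.7 - 9.3526 = -0.6526

y = -0.8660x - 0.6526


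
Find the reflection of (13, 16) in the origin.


Reflection rule for origin: (-x, -y)
(13, 16) -> (-13, -16)

(-13, -16)


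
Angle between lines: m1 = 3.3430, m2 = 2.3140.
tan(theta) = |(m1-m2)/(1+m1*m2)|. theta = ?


m1-m2 = 1.029
1+m1*m2 = 8.735702
tan(theta) = |1.029/8.735702| = 0.117792
theta = arctan(|1.029/8.735702|) = 6.7181 degrees (acute angle)

6.7181 degrees


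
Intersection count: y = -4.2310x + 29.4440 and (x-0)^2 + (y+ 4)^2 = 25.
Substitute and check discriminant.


Substitute y = -4.2310x + 29.4440: (x-0)^2 + (-4.2310x+29.4440+ 4)^2 = 25
Expand to Ax^2 + Bx + C = 0, where b-k = 33.444
A = 1+m^2 = 18.901361
B = 2(m(b-k) - h) = 2(-4.2310*33.444 - 0) = -283.003128
C = h^2 + (b-k)^2 - r^2 = 0 + 1118.501136 - 25 = 1093.501136
disc = B^2-4AC = 80090.7705 - 82674.6389 = -2583.8684
disc < 0

0 intersection points


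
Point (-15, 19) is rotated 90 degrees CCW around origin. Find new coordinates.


cos(90) = 0, sin(90) = 1
x' = -15*0 - 19*1 = -19
y' = -15*1 + 19*0 = -15

(-19, -15)


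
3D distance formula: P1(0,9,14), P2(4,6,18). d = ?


dx=4, dy=-3, dz=4
d = sqrt(16+9+16) = sqrt(41) = 6.4031

6.4031


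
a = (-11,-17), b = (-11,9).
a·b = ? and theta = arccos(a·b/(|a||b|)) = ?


a·b = -11*(-11) - 17*9 = 121 - 153 = -32
|a| = sqrt(121+289) = 20.2485
|b| = sqrt(121+81) = 14.2127
cos(theta) = -32/(sqrt(410)*sqrt(202)) = -32/sqrt(82820) = -0.111194
theta = arccos(-32/sqrt(82820)) = 96.3842 degrees

a·b = -32, theta = 96.3842 deg


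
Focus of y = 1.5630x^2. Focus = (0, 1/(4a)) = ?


a = 1.5630
4a = 6.2520
focus = (0, 1/6.2520) = (0, 0.1599)

Focus = (0, 0.1599)


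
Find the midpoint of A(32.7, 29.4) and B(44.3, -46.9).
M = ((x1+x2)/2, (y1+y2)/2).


Mx = (32.7 + 44.3)/2 = 77.0/2 = 38.5000
My = (29.4 - 46.9)/2 = -17.5/2 = -8.7500

(38.5000, -8.7500)


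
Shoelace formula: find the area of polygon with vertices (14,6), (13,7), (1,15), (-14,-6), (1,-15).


sum(xi*y_{i+1}) = 14*7 + 13*15 + 1*(-6) - 14*(-15) + 1*6 = 503
sum(yi*x_{i+1}) = 6*13 + 7*1 + 15*(-14) - 6*1 - 15*14 = -341
Area = |503 + 341|/2 = 844/2 = 422.0000

422.0000 sq units


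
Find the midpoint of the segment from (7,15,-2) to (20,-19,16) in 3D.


Mx = (7+20)/2 = 13.5000
My = (15- 19)/2 = -2.0000
Mz = (-2+16)/2 = 7.0000

M = (13.5000, -2.0000, 7.0000)


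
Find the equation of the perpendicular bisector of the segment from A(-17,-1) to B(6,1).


Midpoint = (-5.5, 0)
Slope of AB = dy/dx = 2/23 = 0.0870
Perp slope = -dx/dy = -23/2 = -11.5000
b = My - (perp slope)*Mx = 0 + (23*(-5.5))/2 = 0 - 63.2500 = -63.2500

y = -11.5000x - 63.2500


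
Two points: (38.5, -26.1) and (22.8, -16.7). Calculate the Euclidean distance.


dx = 22.8 - 38.5 = -15.7
dy = -16.7 + 26.1 = 9.4
d = sqrt(246.49 + 88.36) = sqrt(334.85) = 18.2989

18.2989


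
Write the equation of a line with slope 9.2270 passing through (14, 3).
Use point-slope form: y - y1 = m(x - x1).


y - 3 = 9.2270(x - 14)
y = 9.2270x + 3 - 9.2270*14
y = 9.2270x - 126.1780

y = 9.2270x - 126.1780


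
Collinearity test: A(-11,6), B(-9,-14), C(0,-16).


-11*(-14+ 16) - 9*(-16-6) + 0*(6+ 14)
= -22 + 198 + 0 = 176

No, not collinear (determinant = 176)


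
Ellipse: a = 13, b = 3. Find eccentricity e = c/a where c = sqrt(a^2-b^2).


c = sqrt(169-9) = sqrt(160) = 12.6491
e = c/a = sqrt(160)/13 = 0.9730

e = 0.9730


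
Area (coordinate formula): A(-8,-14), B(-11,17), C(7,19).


-8*(17-19) = 16
-11*(19+ 14) = -363
7*(-14-17) = -217
sum = -564
Area = |-564|/2 = 282.0000

282.0000 sq units


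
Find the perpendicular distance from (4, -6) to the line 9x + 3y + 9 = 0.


|9*4 + 3*(-6) + 9| = |27| = 27
sqrt(81 + 9) = sqrt(90) = 9.4868
d = 27/sqrt(90) = 2.8460

2.8460


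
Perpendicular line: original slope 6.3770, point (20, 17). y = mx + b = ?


Perpendicular slope = -1/m1 = -1/6.3770 = -0.1568
b2 = y0 - m2*x0 = 17 + 20/6.3770 = 17 + 3.1363 = 20.1363

y = -0.1568x + 20.1363


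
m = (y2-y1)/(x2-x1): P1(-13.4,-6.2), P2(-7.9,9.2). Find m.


dy = 9.2 + 6.2 = 15.4
dx = -7.9 + 13.4 = 5.5
m = 15.4/5.5 = 2.8000

m = 2.8000


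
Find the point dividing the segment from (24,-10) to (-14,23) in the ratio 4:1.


Px = (4*(-14) + 1*24)/5 = -32/5 = -6.4000
Py = (4*23 + 1*(-10))/5 = 82/5 = 16.4000

P = (-6.4000, 16.4000)


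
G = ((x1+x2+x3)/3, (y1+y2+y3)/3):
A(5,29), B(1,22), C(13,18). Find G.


Gx = (5+1+13)/3 = 19/3 = 6.3333
Gy = (29+22+18)/3 = 69/3 = 23.0000

G = (6.3333, 23.0000)


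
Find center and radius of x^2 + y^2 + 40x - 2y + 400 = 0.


h = -D/2 = -40/2 = -20
k = -E/2 = 2/2 = 1
r^2 = h^2 + k^2 - F = 400 + 1 - 400 = 1
r = 1

Center (-20, 1), radius = 1


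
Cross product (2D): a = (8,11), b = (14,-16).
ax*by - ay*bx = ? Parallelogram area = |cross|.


cross = 8*(-16) - 11*14 = -128 - 154 = -282
Parallelogram area = |-282| = 282

cross = -282, parallelogram area = 282


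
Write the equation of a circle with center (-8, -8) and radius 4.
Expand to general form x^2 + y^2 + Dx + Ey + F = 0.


(x+ 8)^2 + (y+ 8)^2 = 4^2
D = -2h = 16, E = -2k = 16
F = h^2+k^2-r^2 = 64+64-16 = 112

x^2 + y^2 + 16x + 16y + 112 = 0


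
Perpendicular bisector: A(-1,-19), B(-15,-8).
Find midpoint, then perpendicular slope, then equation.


Midpoint = (-8, -13.5)
Slope of AB = dy/dx = 11/(-14) = -0.7857
Perp slope = -dx/dy = 14/11 = 1.2727
b = My - (perp slope)*Mx = -13.5 + (-14*(-8))/11 = -13.5 + 10.1818 = -3.3182

y = 1.2727x - 3.3182


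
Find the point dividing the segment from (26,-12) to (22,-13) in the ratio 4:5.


Px = (4*22 + 5*26)/9 = 218/9 = 24.2222
Py = (4*(-13) + 5*(-12))/9 = -112/9 = -12.4444

P = (24.2222, -12.4444)


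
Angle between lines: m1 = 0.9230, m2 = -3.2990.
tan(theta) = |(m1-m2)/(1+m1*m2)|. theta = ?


m1-m2 = 4.222
1+m1*m2 = -2.044977
tan(theta) = |4.222/(-2.044977)| = 2.064571
theta = arctan(|4.222/(-2.044977)|) = 64.1562 degrees (acute angle)

64.1562 degrees


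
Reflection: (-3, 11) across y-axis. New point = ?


Reflection rule for y-axis: (-x, y)
(-3, 11) -> (3, 11)

(3, 11)


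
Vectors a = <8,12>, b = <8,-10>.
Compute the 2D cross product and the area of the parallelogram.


cross = 8*(-10) - 12*8 = -80 - 96 = -176
Parallelogram area = |-176| = 176

cross = -176, parallelogram area = 176


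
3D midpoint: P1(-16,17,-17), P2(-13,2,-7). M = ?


Mx = (-16- 13)/2 = -14.5000
My = (17+2)/2 = 9.5000
Mz = (-17- 7)/2 = -12.0000

M = (-14.5000, 9.5000, -12.0000)


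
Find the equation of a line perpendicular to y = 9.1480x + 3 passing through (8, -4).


Perpendicular slope = -1/m1 = -1/9.1480 = -0.1093
b2 = y0 - m2*x0 = -4 + 8/9.1480 = -4 + 0.8745 = -3.1255

y = -0.1093x - 3.1255


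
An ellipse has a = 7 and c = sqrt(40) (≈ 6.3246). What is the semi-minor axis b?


b^2 = 7^2 - (sqrt(40))^2 = 49 - 40 = 9
b = sqrt(9) = 3

b = 3


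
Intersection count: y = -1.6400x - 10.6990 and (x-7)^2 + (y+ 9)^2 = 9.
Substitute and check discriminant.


Substitute y = -1.6400x - 10.6990: (x-7)^2 + (-1.6400x- 10.6990+ 9)^2 = 9
Expand to Ax^2 + Bx + C = 0, where b-k = -1.699
A = 1+m^2 = 3.6896
B = 2(m(b-k) - h) = 2(-1.6400*(-1.699) - 7) = -8.42728
C = h^2 + (b-k)^2 - r^2 = 49 + 2.886601 - 9 = 42.886601
disc = B^2-4AC = 71.0190 - 632.9376 = -561.9186
disc < 0

0 intersection points


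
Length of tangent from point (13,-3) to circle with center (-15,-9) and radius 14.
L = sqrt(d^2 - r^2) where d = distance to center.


d = sqrt((13+ 15)^2 + (-3+ 9)^2) = sqrt(784+36) = 28.6356
L = sqrt(820.0000 - 196) = sqrt(624.0000) = 24.9800

24.9800


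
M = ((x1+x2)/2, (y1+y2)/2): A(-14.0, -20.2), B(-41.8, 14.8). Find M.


Mx = (-14.0 - 41.8)/2 = -55.8/2 = -27.9000
My = (-20.2 + 14.8)/2 = -5.4/2 = -2.7000

(-27.9000, -2.7000)


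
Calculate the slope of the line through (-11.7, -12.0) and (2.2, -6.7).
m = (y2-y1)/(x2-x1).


dy = -6.7 + 12.0 = 5.3
dx = 2.2 + 11.7 = 13.9
m = 5.3/13.9 = 0.3813

m = 0.3813


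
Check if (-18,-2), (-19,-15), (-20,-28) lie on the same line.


-18*(-15+ 28) - 19*(-28+ 2) - 20*(-2+ 15)
= -234 + 494 - 260 = 0

Yes, collinear (determinant = 0)


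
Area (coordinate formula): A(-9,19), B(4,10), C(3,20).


-9*(10-20) = 90
4*(20-19) = 4
3*(19-10) = 27
sum = 121
Area = |121|/2 = 60.5000

60.5000 sq units


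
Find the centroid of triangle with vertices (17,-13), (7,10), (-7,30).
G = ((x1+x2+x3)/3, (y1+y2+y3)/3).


Gx = (17+7- 7)/3 = 17/3 = 5.6667
Gy = (-13+10+30)/3 = 27/3 = 9.0000

G = (5.6667, 9.0000)


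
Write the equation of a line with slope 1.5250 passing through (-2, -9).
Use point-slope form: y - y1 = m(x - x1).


y + 9 = 1.5250(x + 2)
y = 1.5250x - 9 - 1.5250*(-2)
y = 1.5250x - 5.9500

y = 1.5250x - 5.9500


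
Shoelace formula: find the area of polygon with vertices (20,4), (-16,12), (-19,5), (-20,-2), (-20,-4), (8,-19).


sum(xi*y_{i+1}) = 20*12 - 16*5 - 19*(-2) - 20*(-4) - 20*(-19) + 8*4 = 690
sum(yi*x_{i+1}) = 4*(-16) + 12*(-19) + 5*(-20) - 2*(-20) - 4*8 - 19*20 = -764
Area = |690 + 764|/2 = 1454/2 = 727.0000

727.0000 sq units


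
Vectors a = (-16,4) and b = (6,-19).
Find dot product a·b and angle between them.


a·b = -16*6 + 4*(-19) = -96 - 76 = -172
|a| = sqrt(256+16) = 16.4924
|b| = sqrt(36+361) = 19.9249
cos(theta) = -172/(sqrt(272)*sqrt(397)) = -172/sqrt(107984) = -0.523418
theta = arccos(-172/sqrt(107984)) = 121.5618 degrees

a·b = -172, theta = 121.5618 deg


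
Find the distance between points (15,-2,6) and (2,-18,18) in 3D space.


dx=-13, dy=-16, dz=12
d = sqrt(169+256+144) = sqrt(569) = 23.8537

23.8537


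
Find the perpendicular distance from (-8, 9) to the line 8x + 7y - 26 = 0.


|8*(-8) + 7*9 - 26| = |-27| = 27
sqrt(64 + 49) = sqrt(113) = 10.6301
d = 27/sqrt(113) = 2.5399

2.5399


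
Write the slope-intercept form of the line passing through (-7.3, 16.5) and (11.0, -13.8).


m = (-30.3)/(18.3) = -1.6557
b = y1 - m*x1 = 16.5 - (-30.3*(-7.3))/(18.3) = 16.5 - 12.0869 = 4.4131

y = -1.6557x + 4.4131


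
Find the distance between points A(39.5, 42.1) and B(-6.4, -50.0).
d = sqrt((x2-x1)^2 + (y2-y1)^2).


dx = -6.4 - 39.5 = -45.9
dy = -50.0 - 42.1 = -92.1
d = sqrt(2106.81 + 8482.41) = sqrt(10589.22) = 102.9039

102.9039


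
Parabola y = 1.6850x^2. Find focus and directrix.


a = 1.6850
1/(4a) = 0.1484
Focus = (0, 0.1484)
Directrix: y = -0.1484

Focus = (0, 0.1484), Directrix: y = -0.1484


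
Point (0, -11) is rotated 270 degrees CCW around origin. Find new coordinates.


cos(270) = 0, sin(270) = -1
x' = 0*0 + 11*(-1) = -11
y' = 0*(-1) - 11*0 = 0

(-11, 0)


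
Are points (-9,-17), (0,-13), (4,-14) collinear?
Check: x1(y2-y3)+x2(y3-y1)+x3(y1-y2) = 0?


-9*(-13+ 14) + 0*(-14+ 17) + 4*(-17+ 13)
= -9 + 0 - 16 = -25

No, not collinear (determinant = -25)


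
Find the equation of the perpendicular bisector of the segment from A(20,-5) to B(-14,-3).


Midpoint = (3, -4)
Slope of AB = dy/dx = 2/(-34) = -0.0588
Perp slope = -dx/dy = 34/2 = 17.0000
b = My - (perp slope)*Mx = -4 + (-34*3)/2 = -4 - 51.0000 = -55.0000

y = 17.0000x - 55.0000


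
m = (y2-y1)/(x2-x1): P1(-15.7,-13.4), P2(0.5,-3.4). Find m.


dy = -3.4 + 13.4 = 10.0
dx = 0.5 + 15.7 = 16.2
m = 10.0/16.2 = 0.6173

m = 0.6173


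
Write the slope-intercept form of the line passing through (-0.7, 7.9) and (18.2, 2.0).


m = (-5.9)/(18.9) = -0.3122
b = y1 - m*x1 = 7.9 - (-5.9*(-0.7))/(18.9) = 7.9 - 0.2185 = 7.6815

y = -0.3122x + 7.6815


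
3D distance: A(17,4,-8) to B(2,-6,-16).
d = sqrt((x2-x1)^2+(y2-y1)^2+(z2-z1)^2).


dx=-15, dy=-10, dz=-8
d = sqrt(225+100+64) = sqrt(389) = 19.7231

19.7231


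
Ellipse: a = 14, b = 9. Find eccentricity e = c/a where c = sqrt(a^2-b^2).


c = sqrt(196-81) = sqrt(115) = 10.7238
e = c/a = sqrt(115)/14 = 0.7660

e = 0.7660


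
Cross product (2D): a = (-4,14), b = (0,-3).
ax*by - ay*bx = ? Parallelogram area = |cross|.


cross = -4*(-3) - 14*0 = 12 - 0 = 12
Parallelogram area = |12| = 12

cross = 12, parallelogram area = 12


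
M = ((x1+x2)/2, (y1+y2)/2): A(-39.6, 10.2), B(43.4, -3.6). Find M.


Mx = (-39.6 + 43.4)/2 = 3.8/2 = 1.9000
My = (10.2 - 3.6)/2 = 6.6/2 = 3.3000

(1.9000, 3.3000)


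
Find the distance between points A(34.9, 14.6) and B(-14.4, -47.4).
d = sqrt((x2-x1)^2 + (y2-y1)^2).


dx = -14.4 - 34.9 = -49.3
dy = -47.4 - 14.6 = -62.0
d = sqrt(2430.49 + 3844.0) = sqrt(6274.49) = 79.2117

79.2117


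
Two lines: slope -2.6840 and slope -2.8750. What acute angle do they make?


m1-m2 = 0.191
1+m1*m2 = 8.7165
tan(theta) = |0.191/8.7165| = 0.021912
theta = arctan(|0.191/8.7165|) = 1.2553 degrees (acute angle)

1.2553 degrees


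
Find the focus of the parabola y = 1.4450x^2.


a = 1.4450
4a = 5.7800
focus = (0, 1/5.7800) = (0, 0.1730)

Focus = (0, 0.1730)


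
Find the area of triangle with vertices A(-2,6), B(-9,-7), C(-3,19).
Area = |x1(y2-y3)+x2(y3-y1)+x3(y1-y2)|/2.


-2*(-7-19) = 52
-9*(19-6) = -117
-3*(6+ 7) = -39
sum = -104
Area = |-104|/2 = 52.0000

52.0000 sq units


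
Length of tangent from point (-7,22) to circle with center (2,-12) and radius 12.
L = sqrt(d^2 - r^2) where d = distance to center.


d = sqrt((-7-2)^2 + (22+ 12)^2) = sqrt(81+1156) = 35.1710
L = sqrt(1237.0000 - 144) = sqrt(1093.0000) = 33.0606

33.0606


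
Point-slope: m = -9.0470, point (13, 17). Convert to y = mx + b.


y - 17 = -9.0470(x - 13)
y = -9.0470x + 17 + 9.0470*13
y = -9.0470x + 134.6110

y = -9.0470x + 134.6110


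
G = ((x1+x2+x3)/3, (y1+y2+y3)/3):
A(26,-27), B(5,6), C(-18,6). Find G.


Gx = (26+5- 18)/3 = 13/3 = 4.3333
Gy = (-27+6+6)/3 = -15/3 = -5.0000

G = (4.3333, -5.0000)


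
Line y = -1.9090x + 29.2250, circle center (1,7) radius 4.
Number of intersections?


Substitute y = -1.9090x + 29.2250: (x-1)^2 + (-1.9090x+29.2250-7)^2 = 16
Expand to Ax^2 + Bx + C = 0, where b-k = 22.225
A = 1+m^2 = 4.644281
B = 2(m(b-k) - h) = 2(-1.9090*22.225 - 1) = -86.85505
C = h^2 + (b-k)^2 - r^2 = 1 + 493.950625 - 16 = 478.950625
disc = B^2-4AC = 7543.7997 - 8897.5252 = -1353.7255
disc < 0

0 intersection points


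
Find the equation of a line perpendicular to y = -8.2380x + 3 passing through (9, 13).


Perpendicular slope = -1/m1 = -1/(-8.2380) = 0.1214
b2 = y0 - m2*x0 = 13 + 9/(-8.2380) = 13 - 1.0925 = 11.9075

y = 0.1214x + 11.9075


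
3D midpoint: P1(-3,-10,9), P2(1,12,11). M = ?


Mx = (-3+1)/2 = -1.0000
My = (-10+12)/2 = 1.0000
Mz = (9+11)/2 = 10.0000

M = (-1.0000, 1.0000, 10.0000)


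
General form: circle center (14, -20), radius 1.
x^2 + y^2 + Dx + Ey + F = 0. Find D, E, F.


(x-14)^2 + (y+ 20)^2 = 1^2
D = -2h = -28, E = -2k = 40
F = h^2+k^2-r^2 = 196+400-1 = 595

D = -28, E = 40, F = 595


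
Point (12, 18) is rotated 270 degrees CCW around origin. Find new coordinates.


cos(270) = 0, sin(270) = -1
x' = 12*0 - 18*(-1) = 18
y' = 12*(-1) + 18*0 = -12

(18, -12)


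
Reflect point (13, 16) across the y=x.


Reflection rule for y=x: (y, x)
(13, 16) -> (16, 13)

(16, 13)


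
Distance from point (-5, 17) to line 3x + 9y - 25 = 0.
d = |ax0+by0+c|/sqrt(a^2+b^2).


|3*(-5) + 9*17 - 25| = |113| = 113
sqrt(9 + 81) = sqrt(90) = 9.4868
d = 113/sqrt(90) = 11.9112

11.9112


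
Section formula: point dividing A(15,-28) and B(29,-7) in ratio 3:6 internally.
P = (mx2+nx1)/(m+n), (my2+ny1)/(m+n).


Px = (3*29 + 6*15)/9 = 177/9 = 19.6667
Py = (3*(-7) + 6*(-28))/9 = -189/9 = -21.0000

P = (19.6667, -21.0000)


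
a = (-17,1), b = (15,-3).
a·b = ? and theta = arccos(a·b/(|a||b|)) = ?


a·b = -17*15 + 1*(-3) = -255 - 3 = -258
|a| = sqrt(289+1) = 17.0294
|b| = sqrt(225+9) = 15.2971
cos(theta) = -258/(sqrt(290)*sqrt(234)) = -258/sqrt(67860) = -0.990405
theta = arccos(-258/sqrt(67860)) = 172.0565 degrees

a·b = -258, theta = 172.0565 deg


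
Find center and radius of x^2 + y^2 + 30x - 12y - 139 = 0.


h = -D/2 = -30/2 = -15
k = -E/2 = 12/2 = 6
r^2 = h^2 + k^2 - F = 225 + 36 + 139 = 400
r = 20

Center (-15, 6), radius = 20


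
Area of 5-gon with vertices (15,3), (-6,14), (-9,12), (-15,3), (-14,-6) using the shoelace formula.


sum(xi*y_{i+1}) = 15*14 - 6*12 - 9*3 - 15*(-6) - 14*3 = 159
sum(yi*x_{i+1}) = 3*(-6) + 14*(-9) + 12*(-15) + 3*(-14) - 6*15 = -456
Area = |159 + 456|/2 = 615/2 = 307.5000

307.5000 sq units


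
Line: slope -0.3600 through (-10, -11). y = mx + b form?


y + 11 = -0.3600(x + 10)
y = -0.3600x - 11 + 0.3600*(-10)
y = -0.3600x - 14.6000

y = -0.3600x - 14.6000


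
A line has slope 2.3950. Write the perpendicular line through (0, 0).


Perpendicular slope = -1/m1 = -1/2.3950 = -0.4175
b2 = y0 - m2*x0 = 0 + 0/2.3950 = 0 + 0 = 0

y = -0.4175x + 0


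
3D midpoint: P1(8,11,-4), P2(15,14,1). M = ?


Mx = (8+15)/2 = 11.5000
My = (11+14)/2 = 12.5000
Mz = (-4+1)/2 = -1.5000

M = (11.5000, 12.5000, -1.5000)


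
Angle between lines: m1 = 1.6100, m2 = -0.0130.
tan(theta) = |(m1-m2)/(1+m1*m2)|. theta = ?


m1-m2 = 1.623
1+m1*m2 = 0.97907
tan(theta) = |1.623/0.97907| = 1.657696
theta = arctan(|1.623/0.97907|) = 58.8996 degrees (acute angle)

58.8996 degrees


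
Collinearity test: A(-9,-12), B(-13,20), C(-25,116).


-9*(20-116) - 13*(116+ 12) - 25*(-12-20)
= 864 - 1664 + 800 = 0

Yes, collinear (determinant = 0)


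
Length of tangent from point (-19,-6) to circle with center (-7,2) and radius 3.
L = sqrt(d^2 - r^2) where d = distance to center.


d = sqrt((-19+ 7)^2 + (-6-2)^2) = sqrt(144+64) = 14.4222
L = sqrt(208.0000 - 9) = sqrt(199.0000) = 14.1067

14.1067


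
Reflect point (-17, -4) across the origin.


Reflection rule for origin: (-x, -y)
(-17, -4) -> (17, 4)

(17, 4)


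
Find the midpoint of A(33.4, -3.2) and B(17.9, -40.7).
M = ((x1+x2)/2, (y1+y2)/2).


Mx = (33.4 + 17.9)/2 = 51.3/2 = 25.6500
My = (-3.2 - 40.7)/2 = -43.9/2 = -21.9500

(25.6500, -21.9500)


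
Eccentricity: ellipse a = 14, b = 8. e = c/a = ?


c = sqrt(196-64) = sqrt(132) = 11.4891
e = c/a = sqrt(132)/14 = 0.8207

e = 0.8207


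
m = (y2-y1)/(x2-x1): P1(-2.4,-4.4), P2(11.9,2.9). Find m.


dy = 2.9 + 4.4 = 7.3
dx = 11.9 + 2.4 = 14.3
m = 7.3/14.3 = 0.5105

m = 0.5105


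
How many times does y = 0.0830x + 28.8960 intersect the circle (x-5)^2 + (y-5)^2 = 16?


Substitute y = 0.0830x + 28.8960: (x-5)^2 + (0.0830x+28.8960-5)^2 = 16
Expand to Ax^2 + Bx + C = 0, where b-k = 23.896
A = 1+m^2 = 1.006889
B = 2(m(b-k) - h) = 2(0.0830*23.896 - 5) = -6.033264
C = h^2 + (b-k)^2 - r^2 = 25 + 571.018816 - 16 = 580.018816
disc = B^2-4AC = 36.4003 - 2336.0583 = -2299.6580
disc < 0

0 intersection points


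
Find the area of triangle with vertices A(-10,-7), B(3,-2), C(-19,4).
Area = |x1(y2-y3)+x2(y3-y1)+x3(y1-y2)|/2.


-10*(-2-4) = 60
3*(4+ 7) = 33
-19*(-7+ 2) = 95
sum = 188
Area = |188|/2 = 94.0000

94.0000 sq units


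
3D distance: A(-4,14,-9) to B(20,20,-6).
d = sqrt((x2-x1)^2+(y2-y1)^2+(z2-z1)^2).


dx=24, dy=6, dz=3
d = sqrt(576+36+9) = sqrt(621) = 24.9199

24.9199


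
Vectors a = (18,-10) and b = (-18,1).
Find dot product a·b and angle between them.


a·b = 18*(-18) - 10*1 = -324 - 10 = -334
|a| = sqrt(324+100) = 20.5913
|b| = sqrt(324+1) = 18.0278
cos(theta) = -334/(sqrt(424)*sqrt(325)) = -334/sqrt(137800) = -0.899750
theta = arccos(-334/sqrt(137800)) = 154.1252 degrees

a·b = -334, theta = 154.1252 deg


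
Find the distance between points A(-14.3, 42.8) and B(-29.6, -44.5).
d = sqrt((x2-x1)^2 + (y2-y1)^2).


dx = -29.6 + 14.3 = -15.3
dy = -44.5 - 42.8 = -87.3
d = sqrt(234.09 + 7621.29) = sqrt(7855.38) = 88.6306

88.6306


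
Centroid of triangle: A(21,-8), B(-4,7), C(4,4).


Gx = (21- 4+4)/3 = 21/3 = 7.0000
Gy = (-8+7+4)/3 = 3/3 = 1.0000

G = (7.0000, 1.0000)


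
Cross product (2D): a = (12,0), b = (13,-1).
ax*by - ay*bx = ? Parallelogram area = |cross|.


cross = 12*(-1) - 0*13 = -12 - 0 = -12
Parallelogram area = |-12| = 12

cross = -12, parallelogram area = 12


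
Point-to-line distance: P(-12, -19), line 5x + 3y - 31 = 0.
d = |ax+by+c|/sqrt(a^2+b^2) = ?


|5*(-12) + 3*(-19) - 31| = |-148| = 148
sqrt(25 + 9) = sqrt(34) = 5.8310
d = 148/sqrt(34) = 25.3818

25.3818


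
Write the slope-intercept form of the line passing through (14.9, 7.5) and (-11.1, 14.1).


m = (6.6)/(-26.0) = -0.2538
b = y1 - m*x1 = 7.5 - (6.6*14.9)/(-26.0) = 7.5 + 3.7823 = 11.2823

y = -0.2538x + 11.2823


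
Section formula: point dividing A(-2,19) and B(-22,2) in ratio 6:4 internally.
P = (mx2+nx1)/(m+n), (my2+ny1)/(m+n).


Px = (6*(-22) + 4*(-2))/10 = -140/10 = -14.0000
Py = (6*2 + 4*19)/10 = 88/10 = 8.8000

P = (-14.0000, 8.8000)


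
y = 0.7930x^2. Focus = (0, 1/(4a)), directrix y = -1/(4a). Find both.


a = 0.7930
1/(4a) = 0.3153
Focus = (0, 0.3153)
Directrix: y = -0.3153

Focus = (0, 0.3153), Directrix: y = -0.3153


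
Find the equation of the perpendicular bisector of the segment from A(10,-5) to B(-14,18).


Midpoint = (-2, 6.5)
Slope of AB = dy/dx = 23/(-24) = -0.9583
Perp slope = -dx/dy = 24/23 = 1.0435
b = My - (perp slope)*Mx = 6.5 + (-24*(-2))/23 = 6.5 + 2.0870 = 8.5870

y = 1.0435x + 8.5870


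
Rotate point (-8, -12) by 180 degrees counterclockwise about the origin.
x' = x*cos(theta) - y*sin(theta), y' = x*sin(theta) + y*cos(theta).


cos(180) = -1, sin(180) = 0
x' = -8*(-1) + 12*0 = 8
y' = -8*0 - 12*(-1) = 12

(8, 12)


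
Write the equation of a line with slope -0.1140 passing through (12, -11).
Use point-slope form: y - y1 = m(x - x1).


y + 11 = -0.1140(x - 12)
y = -0.1140x - 11 + 0.1140*12
y = -0.1140x - 9.6320

y = -0.1140x - 9.6320


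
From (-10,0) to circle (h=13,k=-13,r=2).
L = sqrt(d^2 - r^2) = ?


d = sqrt((-10-13)^2 + (0+ 13)^2) = sqrt(529+169) = 26.4197
L = sqrt(698.0000 - 4) = sqrt(694.0000) = 26.3439

26.3439


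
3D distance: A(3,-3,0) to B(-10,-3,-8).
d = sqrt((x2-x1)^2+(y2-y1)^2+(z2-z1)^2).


dx=-13, dy=0, dz=-8
d = sqrt(169+0+64) = sqrt(233) = 15.2643

15.2643


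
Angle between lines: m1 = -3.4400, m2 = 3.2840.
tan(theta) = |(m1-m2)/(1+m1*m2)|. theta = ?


m1-m2 = -6.724
1+m1*m2 = -10.29696
tan(theta) = |-6.724/(-10.29696)| = 0.653008
theta = arctan(|-6.724/(-10.29696)|) = 33.1449 degrees (acute angle)

33.1449 degrees


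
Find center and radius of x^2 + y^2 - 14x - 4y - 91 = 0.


h = -D/2 = 14/2 = 7
k = -E/2 = 4/2 = 2
r^2 = h^2 + k^2 - F = 49 + 4 + 91 = 144
r = 12

Center (7, 2), radius = 12


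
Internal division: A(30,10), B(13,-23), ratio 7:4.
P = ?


Px = (7*13 + 4*30)/11 = 211/11 = 19.1818
Py = (7*(-23) + 4*10)/11 = -121/11 = -11.0000

P = (19.1818, -11.0000)


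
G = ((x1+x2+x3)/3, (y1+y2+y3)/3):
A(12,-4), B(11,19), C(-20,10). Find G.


Gx = (12+11- 20)/3 = 3/3 = 1.0000
Gy = (-4+19+10)/3 = 25/3 = 8.3333

G = (1.0000, 8.3333)


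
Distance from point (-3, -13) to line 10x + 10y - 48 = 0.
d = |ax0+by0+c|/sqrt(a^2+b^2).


|10*(-3) + 10*(-13) - 48| = |-208| = 208
sqrt(100 + 100) = sqrt(200) = 14.1421
d = 208/sqrt(200) = 14.7078

14.7078


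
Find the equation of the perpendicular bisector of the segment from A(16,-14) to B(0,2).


Midpoint = (8, -6)
Slope of AB = dy/dx = 16/(-16) = -1.0000
Perp slope = -dx/dy = 16/16 = 1.0000
b = My - (perp slope)*Mx = -6 + (-16*8)/16 = -6 - 8.0000 = -14.0000

y = 1.0000x - 14.0000


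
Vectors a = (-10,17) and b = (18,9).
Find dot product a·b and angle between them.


a·b = -10*18 + 17*9 = -180 + 153 = -27
|a| = sqrt(100+289) = 19.7231
|b| = sqrt(324+81) = 20.1246
cos(theta) = -27/(sqrt(389)*sqrt(405)) = -27/sqrt(157545) = -0.068024
theta = arccos(-27/sqrt(157545)) = 93.9005 degrees

a·b = -27, theta = 93.9005 deg


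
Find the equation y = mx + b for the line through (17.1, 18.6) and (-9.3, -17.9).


m = (-36.5)/(-26.4) = 1.3826
b = y1 - m*x1 = 18.6 - (-36.5*17.1)/(-26.4) = 18.6 - 23.6420 = -5.0420

y = 1.3826x - 5.0420


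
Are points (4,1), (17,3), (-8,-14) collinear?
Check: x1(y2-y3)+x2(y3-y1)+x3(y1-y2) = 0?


4*(3+ 14) + 17*(-14-1) - 8*(1-3)
= 68 - 255 + 16 = -171

No, not collinear (determinant = -171)


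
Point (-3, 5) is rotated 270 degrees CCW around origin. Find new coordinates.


cos(270) = 0, sin(270) = -1
x' = -3*0 - 5*(-1) = 5
y' = -3*(-1) + 5*0 = 3

(5, 3)


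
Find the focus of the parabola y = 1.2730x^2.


a = 1.2730
4a = 5.0920
focus = (0, 1/5.0920) = (0, 0.1964)

Focus = (0, 0.1964)


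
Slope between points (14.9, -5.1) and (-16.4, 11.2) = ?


dy = 11.2 + 5.1 = 16.3
dx = -16.4 - 14.9 = -31.3
m = 16.3/(-31.3) = -0.5208

m = -0.5208


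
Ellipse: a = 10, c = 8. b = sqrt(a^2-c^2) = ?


b^2 = 10^2 - (8)^2 = 100 - 64 = 36
b = sqrt(36) = 6

b = 6


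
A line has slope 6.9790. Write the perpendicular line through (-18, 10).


Perpendicular slope = -1/m1 = -1/6.9790 = -0.1433
b2 = y0 - m2*x0 = 10 - 18/6.9790 = 10 - 2.5792 = 7.4208

y = -0.1433x + 7.4208


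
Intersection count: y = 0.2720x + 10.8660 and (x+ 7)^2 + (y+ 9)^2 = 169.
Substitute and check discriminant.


Substitute y = 0.2720x + 10.8660: (x+ 7)^2 + (0.2720x+10.8660+ 9)^2 = 169
Expand to Ax^2 + Bx + C = 0, where b-k = 19.866
A = 1+m^2 = 1.073984
B = 2(m(b-k) - h) = 2(0.2720*19.866 + 7) = 24.807104
C = h^2 + (b-k)^2 - r^2 = 49 + 394.657956 - 169 = 274.657956
disc = B^2-4AC = 615.3924 - 1179.9130 = -564.5206
disc < 0

0 intersection points


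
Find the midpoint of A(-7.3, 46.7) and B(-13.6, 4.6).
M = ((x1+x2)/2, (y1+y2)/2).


Mx = (-7.3 - 13.6)/2 = -20.9/2 = -10.4500
My = (46.7 + 4.6)/2 = 51.3/2 = 25.6500

(-10.4500, 25.6500)


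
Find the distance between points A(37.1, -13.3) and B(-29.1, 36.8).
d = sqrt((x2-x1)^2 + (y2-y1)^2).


dx = -29.1 - 37.1 = -66.2
dy = 36.8 + 13.3 = 50.1
d = sqrt(4382.44 + 2510.01) = sqrt(6892.45) = 83.0208

83.0208


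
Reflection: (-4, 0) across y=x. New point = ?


Reflection rule for y=x: (y, x)
(-4, 0) -> (0, -4)

(0, -4)


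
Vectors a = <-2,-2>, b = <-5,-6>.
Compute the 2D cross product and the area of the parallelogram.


cross = -2*(-6) + 2*(-5) = 12 - 10 = 2
Parallelogram area = |2| = 2

cross = 2, parallelogram area = 2


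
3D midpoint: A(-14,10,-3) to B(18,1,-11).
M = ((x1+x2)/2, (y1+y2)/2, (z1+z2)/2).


Mx = (-14+18)/2 = 2.0000
My = (10+1)/2 = 5.5000
Mz = (-3- 11)/2 = -7.0000

M = (2.0000, 5.5000, -7.0000)


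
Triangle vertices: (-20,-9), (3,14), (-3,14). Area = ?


-20*(14-14) = 0
3*(14+ 9) = 69
-3*(-9-14) = 69
sum = 138
Area = |138|/2 = 69.0000

69.0000 sq units


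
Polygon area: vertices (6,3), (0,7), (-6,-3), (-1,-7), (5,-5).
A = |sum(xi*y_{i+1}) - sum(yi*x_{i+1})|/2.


sum(xi*y_{i+1}) = 6*7 + 0*(-3) - 6*(-7) - 1*(-5) + 5*3 = 104
sum(yi*x_{i+1}) = 3*0 + 7*(-6) - 3*(-1) - 7*5 - 5*6 = -104
Area = |104 + 104|/2 = 208/2 = 104.0000

104.0000 sq units


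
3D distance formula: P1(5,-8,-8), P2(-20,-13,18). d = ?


dx=-25, dy=-5, dz=26
d = sqrt(625+25+676) = sqrt(1326) = 36.4143

36.4143


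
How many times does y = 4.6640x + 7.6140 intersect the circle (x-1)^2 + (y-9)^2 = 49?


Substitute y = 4.6640x + 7.6140: (x-1)^2 + (4.6640x+7.6140-9)^2 = 49
Expand to Ax^2 + Bx + C = 0, where b-k = -1.386
A = 1+m^2 = 22.752896
B = 2(m(b-k) - h) = 2(4.6640*(-1.386) - 1) = -14.928608
C = h^2 + (b-k)^2 - r^2 = 1 + 1.920996 - 49 = -46.079004
disc = B^2-4AC = 222.8633 + 4193.7231 = 4416.5864
disc > 0

2 intersection points


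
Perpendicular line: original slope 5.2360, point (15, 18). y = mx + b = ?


Perpendicular slope = -1/m1 = -1/5.2360 = -0.1910
b2 = y0 - m2*x0 = 18 + 15/5.2360 = 18 + 2.8648 = 20.8648

y = -0.1910x + 20.8648


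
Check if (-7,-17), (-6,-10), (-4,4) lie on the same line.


-7*(-10-4) - 6*(4+ 17) - 4*(-17+ 10)
= 98 - 126 + 28 = 0

Yes, collinear (determinant = 0)


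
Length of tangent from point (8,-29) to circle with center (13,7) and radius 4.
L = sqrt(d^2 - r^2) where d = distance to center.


d = sqrt((8-13)^2 + (-29-7)^2) = sqrt(25+1296) = 36.3456
L = sqrt(1321.0000 - 16) = sqrt(1305.0000) = 36.1248

36.1248


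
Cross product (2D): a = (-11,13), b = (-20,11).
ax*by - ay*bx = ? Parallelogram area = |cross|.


cross = -11*11 - 13*(-20) = -121 + 260 = 139
Parallelogram area = |139| = 139

cross = 139, parallelogram area = 139


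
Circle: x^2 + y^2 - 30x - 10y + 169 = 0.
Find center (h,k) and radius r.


h = -D/2 = 30/2 = 15
k = -E/2 = 10/2 = 5
r^2 = h^2 + k^2 - F = 225 + 25 - 169 = 81
r = 9

Center (15, 5), radius = 9


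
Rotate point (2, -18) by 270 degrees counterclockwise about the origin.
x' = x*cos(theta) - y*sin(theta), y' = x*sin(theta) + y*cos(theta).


cos(270) = 0, sin(270) = -1
x' = 2*0 + 18*(-1) = -18
y' = 2*(-1) - 18*0 = -2

(-18, -2)


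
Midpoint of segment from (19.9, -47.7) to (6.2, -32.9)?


Mx = (19.9 + 6.2)/2 = 26.1/2 = 13.0500
My = (-47.7 - 32.9)/2 = -80.6/2 = -40.3000

(13.0500, -40.3000)


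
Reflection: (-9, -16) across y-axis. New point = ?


Reflection rule for y-axis: (-x, y)
(-9, -16) -> (9, -16)

(9, -16)


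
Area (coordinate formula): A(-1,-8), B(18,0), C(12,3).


-1*(0-3) = 3
18*(3+ 8) = 198
12*(-8-0) = -96
sum = 105
Area = |105|/2 = 52.5000

52.5000 sq units


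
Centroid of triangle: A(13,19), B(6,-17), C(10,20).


Gx = (13+6+10)/3 = 29/3 = 9.6667
Gy = (19- 17+20)/3 = 22/3 = 7.3333

G = (9.6667, 7.3333)


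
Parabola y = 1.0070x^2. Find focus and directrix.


a = 1.0070
1/(4a) = 0.2483
Focus = (0, 0.2483)
Directrix: y = -0.2483

Focus = (0, 0.2483), Directrix: y = -0.2483


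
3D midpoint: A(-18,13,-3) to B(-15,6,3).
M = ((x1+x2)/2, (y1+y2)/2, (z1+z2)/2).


Mx = (-18- 15)/2 = -16.5000
My = (13+6)/2 = 9.5000
Mz = (-3+3)/2 = 0

M = (-16.5000, 9.5000, 0)


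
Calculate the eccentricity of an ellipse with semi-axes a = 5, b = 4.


c = sqrt(25-16) = sqrt(9) = 3.0000
e = c/a = 3/5 = 0.6000

e = 0.6000


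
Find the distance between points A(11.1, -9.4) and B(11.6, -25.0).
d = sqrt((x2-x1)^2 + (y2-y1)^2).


dx = 11.6 - 11.1 = 0.5
dy = -25.0 + 9.4 = -15.6
d = sqrt(0.25 + 243.36) = sqrt(243.61) = 15.6080

15.6080


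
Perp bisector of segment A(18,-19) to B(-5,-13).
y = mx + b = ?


Midpoint = (6.5, -16)
Slope of AB = dy/dx = 6/(-23) = -0.2609
Perp slope = -dx/dy = 23/6 = 3.8333
b = My - (perp slope)*Mx = -16 + (-23*6.5)/6 = -16 - 24.9167 = -40.9167

y = 3.8333x - 40.9167


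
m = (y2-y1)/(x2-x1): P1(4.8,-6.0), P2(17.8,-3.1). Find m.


dy = -3.1 + 6.0 = 2.9
dx = 17.8 - 4.8 = 13.0
m = 2.9/13.0 = 0.2231

m = 0.2231


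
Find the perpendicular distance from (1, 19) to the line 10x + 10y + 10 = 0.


|10*1 + 10*19 + 10| = |210| = 210
sqrt(100 + 100) = sqrt(200) = 14.1421
d = 210/sqrt(200) = 14.8492

14.8492


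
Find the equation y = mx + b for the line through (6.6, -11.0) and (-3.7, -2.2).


m = (8.8)/(-10.3) = -0.8544
b = y1 - m*x1 = -11.0 - (8.8*6.6)/(-10.3) = -11.0 + 5.6388 = -5.3612

y = -0.8544x - 5.3612


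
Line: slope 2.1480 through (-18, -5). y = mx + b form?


y + 5 = 2.1480(x + 18)
y = 2.1480x - 5 - 2.1480*(-18)
y = 2.1480x + 33.6640

y = 2.1480x + 33.6640


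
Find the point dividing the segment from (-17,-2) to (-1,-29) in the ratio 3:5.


Px = (3*(-1) + 5*(-17))/8 = -88/8 = -11.0000
Py = (3*(-29) + 5*(-2))/8 = -97/8 = -12.1250

P = (-11.0000, -12.1250)


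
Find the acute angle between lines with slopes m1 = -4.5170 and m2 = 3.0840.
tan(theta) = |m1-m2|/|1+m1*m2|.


m1-m2 = -7.601
1+m1*m2 = -12.930428
tan(theta) = |-7.601/(-12.930428)| = 0.587838
theta = arctan(|-7.601/(-12.930428)|) = 30.4486 degrees (acute angle)

30.4486 degrees


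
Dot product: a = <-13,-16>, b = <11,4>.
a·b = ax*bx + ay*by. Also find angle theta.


a·b = -13*11 - 16*4 = -143 - 64 = -207
|a| = sqrt(169+256) = 20.6155
|b| = sqrt(121+16) = 11.7047
cos(theta) = -207/(sqrt(425)*sqrt(137)) = -207/sqrt(58225) = -0.857858
theta = arccos(-207/sqrt(58225)) = 149.0770 degrees

a·b = -207, theta = 149.0770 deg
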